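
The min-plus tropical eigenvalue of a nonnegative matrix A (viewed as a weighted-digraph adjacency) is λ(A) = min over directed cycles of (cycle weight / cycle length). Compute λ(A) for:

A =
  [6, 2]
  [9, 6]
λ(A) = 11/2

Enumerate directed cycles and compute their means (weight / length). Sample:
  cycle 0 → 0: weight = 6, length = 1, mean = 6/1 ≈ 6.000
  cycle 1 → 1: weight = 6, length = 1, mean = 6/1 ≈ 6.000
  cycle 0 → 1 → 0: weight = 11, length = 2, mean = 11/2 ≈ 5.500
  cycle 1 → 0 → 1: weight = 11, length = 2, mean = 11/2 ≈ 5.500
Minimum mean = 5.500, attained e.g. along the cycle 0 → 1 → 0 with weight 11 and length 2. So λ(A) = 11/2 = 11/2.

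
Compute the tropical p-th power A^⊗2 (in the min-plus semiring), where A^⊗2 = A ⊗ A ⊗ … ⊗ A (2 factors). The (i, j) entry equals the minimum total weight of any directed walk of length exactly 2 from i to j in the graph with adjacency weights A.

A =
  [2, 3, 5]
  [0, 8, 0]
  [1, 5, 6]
A^⊗2 =
  [3, 5, 3]
  [1, 3, 5]
  [3, 4, 5]

Each entry (A^⊗2)_ij equals the minimum over all length-2 walks i = v_0 → v_1 → … → v_2 = j of Σ_t A[v_t][v_{t+1}]. For example, for (i, j) = (0, 2) we minimise over 3 possible intermediate vertex sequences; the minimum is 3, attained along the walk 0 → 1 → 2.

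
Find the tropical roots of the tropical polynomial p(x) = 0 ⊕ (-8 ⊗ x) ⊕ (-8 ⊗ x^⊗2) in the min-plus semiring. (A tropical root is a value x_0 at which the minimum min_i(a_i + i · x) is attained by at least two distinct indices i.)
Roots: {0, 8}

Each tropical root is a break point of the lower envelope of the lines y = a_i + i · x (there are 3 lines, with slopes 0, 1, ..., 2). Only the lines that attain the minimum somewhere contribute to roots; other lines are dominated. Here the surviving (envelope) indices are i = 2, i = 1, i = 0.
Intersections between consecutive envelope lines give the roots: for adjacent envelope indices i < j the intersection is x = (a_i − a_j) / (j − i). Reading off the sorted break points: {0, 8}.
Verification: at each break x_0, at least two indices attain the minimum of min_i(a_i + i · x_0).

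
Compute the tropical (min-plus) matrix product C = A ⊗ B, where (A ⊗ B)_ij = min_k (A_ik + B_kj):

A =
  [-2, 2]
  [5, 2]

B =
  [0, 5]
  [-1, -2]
A ⊗ B =
  [-2, 0]
  [1, 0]

Apply the min-plus product entry-by-entry:
  C[0][0] = min over k of (A[0][0] + B[0][0] = -2 + 0 = -2, A[0][1] + B[1][0] = 2 + -1 = 1) = -2 (attained at k = 0)
  C[0][1] = min over k of (A[0][0] + B[0][1] = -2 + 5 = 3, A[0][1] + B[1][1] = 2 + -2 = 0) = 0 (attained at k = 1)
  C[1][0] = min over k of (A[1][0] + B[0][0] = 5 + 0 = 5, A[1][1] + B[1][0] = 2 + -1 = 1) = 1 (attained at k = 1)
  C[1][1] = min over k of (A[1][0] + B[0][1] = 5 + 5 = 10, A[1][1] + B[1][1] = 2 + -2 = 0) = 0 (attained at k = 1)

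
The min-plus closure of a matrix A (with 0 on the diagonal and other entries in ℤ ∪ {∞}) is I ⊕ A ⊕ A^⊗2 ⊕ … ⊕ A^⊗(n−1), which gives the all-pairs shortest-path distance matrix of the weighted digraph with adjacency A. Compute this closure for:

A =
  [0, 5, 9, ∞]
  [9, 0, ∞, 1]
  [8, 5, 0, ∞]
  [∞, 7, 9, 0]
Closure =
  [0, 5, 9, 6]
  [9, 0, 10, 1]
  [8, 5, 0, 6]
  [16, 7, 9, 0]

This is the Floyd-Warshall all-pairs shortest-path computation. For each intermediate vertex k = 0, 1, …, 3, update dist[i][j] ← min(dist[i][j], dist[i][k] + dist[k][j]). The final matrix gives, for each (i, j), the minimum total weight of any directed path from i to j (possibly empty when i = j).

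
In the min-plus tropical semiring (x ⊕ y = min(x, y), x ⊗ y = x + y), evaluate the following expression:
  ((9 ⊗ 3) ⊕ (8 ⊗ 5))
((9 ⊗ 3) ⊕ (8 ⊗ 5)) = 12

Expand innermost to outermost. Recall ⊕ takes the minimum of its arguments and ⊗ takes their sum. Working out the expression ((9 ⊗ 3) ⊕ (8 ⊗ 5)) gives 12.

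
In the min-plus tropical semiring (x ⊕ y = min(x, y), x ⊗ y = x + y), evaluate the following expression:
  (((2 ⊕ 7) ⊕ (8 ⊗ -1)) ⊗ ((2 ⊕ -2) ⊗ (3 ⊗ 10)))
(((2 ⊕ 7) ⊕ (8 ⊗ -1)) ⊗ ((2 ⊕ -2) ⊗ (3 ⊗ 10))) = 13

Expand innermost to outermost. Recall ⊕ takes the minimum of its arguments and ⊗ takes their sum. Working out the expression (((2 ⊕ 7) ⊕ (8 ⊗ -1)) ⊗ ((2 ⊕ -2) ⊗ (3 ⊗ 10))) gives 13.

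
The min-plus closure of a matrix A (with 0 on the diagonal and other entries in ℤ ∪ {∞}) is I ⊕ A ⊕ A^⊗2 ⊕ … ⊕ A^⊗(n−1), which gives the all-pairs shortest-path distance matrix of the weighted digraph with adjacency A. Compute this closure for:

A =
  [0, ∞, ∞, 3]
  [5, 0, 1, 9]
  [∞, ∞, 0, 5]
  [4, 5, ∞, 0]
Closure =
  [0, 8, 9, 3]
  [5, 0, 1, 6]
  [9, 10, 0, 5]
  [4, 5, 6, 0]

This is the Floyd-Warshall all-pairs shortest-path computation. For each intermediate vertex k = 0, 1, …, 3, update dist[i][j] ← min(dist[i][j], dist[i][k] + dist[k][j]). The final matrix gives, for each (i, j), the minimum total weight of any directed path from i to j (possibly empty when i = j).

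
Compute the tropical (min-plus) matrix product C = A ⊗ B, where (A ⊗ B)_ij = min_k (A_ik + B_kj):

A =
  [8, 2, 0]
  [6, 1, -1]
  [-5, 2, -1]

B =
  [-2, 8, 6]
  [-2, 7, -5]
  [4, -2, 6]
A ⊗ B =
  [0, -2, -3]
  [-1, -3, -4]
  [-7, -3, -3]

Apply the min-plus product entry-by-entry:
  C[0][0] = min over k of (A[0][0] + B[0][0] = 8 + -2 = 6, A[0][1] + B[1][0] = 2 + -2 = 0, A[0][2] + B[2][0] = 0 + 4 = 4) = 0 (attained at k = 1)
  C[0][1] = min over k of (A[0][0] + B[0][1] = 8 + 8 = 16, A[0][1] + B[1][1] = 2 + 7 = 9, A[0][2] + B[2][1] = 0 + -2 = -2) = -2 (attained at k = 2)
  C[0][2] = min over k of (A[0][0] + B[0][2] = 8 + 6 = 14, A[0][1] + B[1][2] = 2 + -5 = -3, A[0][2] + B[2][2] = 0 + 6 = 6) = -3 (attained at k = 1)
  C[1][0] = min over k of (A[1][0] + B[0][0] = 6 + -2 = 4, A[1][1] + B[1][0] = 1 + -2 = -1, A[1][2] + B[2][0] = -1 + 4 = 3) = -1 (attained at k = 1)
  C[1][1] = min over k of (A[1][0] + B[0][1] = 6 + 8 = 14, A[1][1] + B[1][1] = 1 + 7 = 8, A[1][2] + B[2][1] = -1 + -2 = -3) = -3 (attained at k = 2)
  C[1][2] = min over k of (A[1][0] + B[0][2] = 6 + 6 = 12, A[1][1] + B[1][2] = 1 + -5 = -4, A[1][2] + B[2][2] = -1 + 6 = 5) = -4 (attained at k = 1)
  C[2][0] = min over k of (A[2][0] + B[0][0] = -5 + -2 = -7, A[2][1] + B[1][0] = 2 + -2 = 0, A[2][2] + B[2][0] = -1 + 4 = 3) = -7 (attained at k = 0)
  C[2][1] = min over k of (A[2][0] + B[0][1] = -5 + 8 = 3, A[2][1] + B[1][1] = 2 + 7 = 9, A[2][2] + B[2][1] = -1 + -2 = -3) = -3 (attained at k = 2)
  C[2][2] = min over k of (A[2][0] + B[0][2] = -5 + 6 = 1, A[2][1] + B[1][2] = 2 + -5 = -3, A[2][2] + B[2][2] = -1 + 6 = 5) = -3 (attained at k = 1)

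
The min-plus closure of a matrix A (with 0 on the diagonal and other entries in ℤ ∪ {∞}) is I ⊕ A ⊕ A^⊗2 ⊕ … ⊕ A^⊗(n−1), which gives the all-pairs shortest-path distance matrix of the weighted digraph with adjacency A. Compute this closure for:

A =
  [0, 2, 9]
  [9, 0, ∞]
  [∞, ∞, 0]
Closure =
  [0, 2, 9]
  [9, 0, 18]
  [∞, ∞, 0]

This is the Floyd-Warshall all-pairs shortest-path computation. For each intermediate vertex k = 0, 1, …, 2, update dist[i][j] ← min(dist[i][j], dist[i][k] + dist[k][j]). The final matrix gives, for each (i, j), the minimum total weight of any directed path from i to j (possibly empty when i = j).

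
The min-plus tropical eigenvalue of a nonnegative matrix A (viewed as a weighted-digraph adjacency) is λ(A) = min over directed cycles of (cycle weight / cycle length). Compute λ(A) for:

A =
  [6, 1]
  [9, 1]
λ(A) = 1

Enumerate directed cycles and compute their means (weight / length). Sample:
  cycle 0 → 0: weight = 6, length = 1, mean = 6/1 ≈ 6.000
  cycle 1 → 1: weight = 1, length = 1, mean = 1/1 ≈ 1.000
  cycle 0 → 1 → 0: weight = 10, length = 2, mean = 10/2 ≈ 5.000
  cycle 1 → 0 → 1: weight = 10, length = 2, mean = 10/2 ≈ 5.000
Minimum mean = 1.000, attained e.g. along the cycle 1 → 1 with weight 1 and length 1. So λ(A) = 1/1 = 1.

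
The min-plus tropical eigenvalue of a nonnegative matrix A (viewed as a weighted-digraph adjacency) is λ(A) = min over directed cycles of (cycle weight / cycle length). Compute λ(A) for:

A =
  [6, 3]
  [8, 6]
λ(A) = 11/2

Enumerate directed cycles and compute their means (weight / length). Sample:
  cycle 0 → 0: weight = 6, length = 1, mean = 6/1 ≈ 6.000
  cycle 1 → 1: weight = 6, length = 1, mean = 6/1 ≈ 6.000
  cycle 0 → 1 → 0: weight = 11, length = 2, mean = 11/2 ≈ 5.500
  cycle 1 → 0 → 1: weight = 11, length = 2, mean = 11/2 ≈ 5.500
Minimum mean = 5.500, attained e.g. along the cycle 0 → 1 → 0 with weight 11 and length 2. So λ(A) = 11/2 = 11/2.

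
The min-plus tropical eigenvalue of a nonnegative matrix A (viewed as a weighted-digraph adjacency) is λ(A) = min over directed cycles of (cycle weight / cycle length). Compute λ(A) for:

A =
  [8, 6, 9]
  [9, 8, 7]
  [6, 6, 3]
λ(A) = 3

Enumerate directed cycles and compute their means (weight / length). Sample:
  cycle 0 → 0: weight = 8, length = 1, mean = 8/1 ≈ 8.000
  cycle 1 → 1: weight = 8, length = 1, mean = 8/1 ≈ 8.000
  cycle 2 → 2: weight = 3, length = 1, mean = 3/1 ≈ 3.000
  cycle 0 → 1 → 0: weight = 15, length = 2, mean = 15/2 ≈ 7.500
  cycle 0 → 2 → 0: weight = 15, length = 2, mean = 15/2 ≈ 7.500
  cycle 1 → 0 → 1: weight = 15, length = 2, mean = 15/2 ≈ 7.500
Minimum mean = 3.000, attained e.g. along the cycle 2 → 2 with weight 3 and length 1. So λ(A) = 3/1 = 3.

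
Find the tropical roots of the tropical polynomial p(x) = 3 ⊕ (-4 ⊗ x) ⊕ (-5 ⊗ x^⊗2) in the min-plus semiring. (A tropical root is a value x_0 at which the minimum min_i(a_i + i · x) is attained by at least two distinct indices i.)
Roots: {1, 7}

Each tropical root is a break point of the lower envelope of the lines y = a_i + i · x (there are 3 lines, with slopes 0, 1, ..., 2). Only the lines that attain the minimum somewhere contribute to roots; other lines are dominated. Here the surviving (envelope) indices are i = 2, i = 1, i = 0.
Intersections between consecutive envelope lines give the roots: for adjacent envelope indices i < j the intersection is x = (a_i − a_j) / (j − i). Reading off the sorted break points: {1, 7}.
Verification: at each break x_0, at least two indices attain the minimum of min_i(a_i + i · x_0).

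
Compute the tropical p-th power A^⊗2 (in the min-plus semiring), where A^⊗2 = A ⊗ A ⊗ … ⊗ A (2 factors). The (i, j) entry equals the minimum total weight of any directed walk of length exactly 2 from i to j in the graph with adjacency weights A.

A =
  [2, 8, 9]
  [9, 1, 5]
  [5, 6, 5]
A^⊗2 =
  [4, 9, 11]
  [10, 2, 6]
  [7, 7, 10]

Each entry (A^⊗2)_ij equals the minimum over all length-2 walks i = v_0 → v_1 → … → v_2 = j of Σ_t A[v_t][v_{t+1}]. For example, for (i, j) = (0, 2) we minimise over 3 possible intermediate vertex sequences; the minimum is 11, attained along the walk 0 → 0 → 2.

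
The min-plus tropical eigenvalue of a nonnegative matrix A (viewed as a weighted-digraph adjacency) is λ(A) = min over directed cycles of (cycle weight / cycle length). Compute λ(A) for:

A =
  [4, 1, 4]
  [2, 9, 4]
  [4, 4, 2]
λ(A) = 3/2

Enumerate directed cycles and compute their means (weight / length). Sample:
  cycle 0 → 0: weight = 4, length = 1, mean = 4/1 ≈ 4.000
  cycle 1 → 1: weight = 9, length = 1, mean = 9/1 ≈ 9.000
  cycle 2 → 2: weight = 2, length = 1, mean = 2/1 ≈ 2.000
  cycle 0 → 1 → 0: weight = 3, length = 2, mean = 3/2 ≈ 1.500
  cycle 0 → 2 → 0: weight = 8, length = 2, mean = 8/2 ≈ 4.000
  cycle 1 → 0 → 1: weight = 3, length = 2, mean = 3/2 ≈ 1.500
Minimum mean = 1.500, attained e.g. along the cycle 0 → 1 → 0 with weight 3 and length 2. So λ(A) = 3/2 = 3/2.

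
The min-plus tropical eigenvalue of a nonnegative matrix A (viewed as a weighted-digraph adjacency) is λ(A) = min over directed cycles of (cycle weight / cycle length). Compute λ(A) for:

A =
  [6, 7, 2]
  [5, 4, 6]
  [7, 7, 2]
λ(A) = 2

Enumerate directed cycles and compute their means (weight / length). Sample:
  cycle 0 → 0: weight = 6, length = 1, mean = 6/1 ≈ 6.000
  cycle 1 → 1: weight = 4, length = 1, mean = 4/1 ≈ 4.000
  cycle 2 → 2: weight = 2, length = 1, mean = 2/1 ≈ 2.000
  cycle 0 → 1 → 0: weight = 12, length = 2, mean = 12/2 ≈ 6.000
  cycle 0 → 2 → 0: weight = 9, length = 2, mean = 9/2 ≈ 4.500
  cycle 1 → 0 → 1: weight = 12, length = 2, mean = 12/2 ≈ 6.000
Minimum mean = 2.000, attained e.g. along the cycle 2 → 2 with weight 2 and length 1. So λ(A) = 2/1 = 2.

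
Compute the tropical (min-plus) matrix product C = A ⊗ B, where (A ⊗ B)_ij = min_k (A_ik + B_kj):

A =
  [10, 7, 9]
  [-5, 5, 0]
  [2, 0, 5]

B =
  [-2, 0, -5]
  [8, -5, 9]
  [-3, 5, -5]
A ⊗ B =
  [6, 2, 4]
  [-7, -5, -10]
  [0, -5, -3]

Apply the min-plus product entry-by-entry:
  C[0][0] = min over k of (A[0][0] + B[0][0] = 10 + -2 = 8, A[0][1] + B[1][0] = 7 + 8 = 15, A[0][2] + B[2][0] = 9 + -3 = 6) = 6 (attained at k = 2)
  C[0][1] = min over k of (A[0][0] + B[0][1] = 10 + 0 = 10, A[0][1] + B[1][1] = 7 + -5 = 2, A[0][2] + B[2][1] = 9 + 5 = 14) = 2 (attained at k = 1)
  C[0][2] = min over k of (A[0][0] + B[0][2] = 10 + -5 = 5, A[0][1] + B[1][2] = 7 + 9 = 16, A[0][2] + B[2][2] = 9 + -5 = 4) = 4 (attained at k = 2)
  C[1][0] = min over k of (A[1][0] + B[0][0] = -5 + -2 = -7, A[1][1] + B[1][0] = 5 + 8 = 13, A[1][2] + B[2][0] = 0 + -3 = -3) = -7 (attained at k = 0)
  C[1][1] = min over k of (A[1][0] + B[0][1] = -5 + 0 = -5, A[1][1] + B[1][1] = 5 + -5 = 0, A[1][2] + B[2][1] = 0 + 5 = 5) = -5 (attained at k = 0)
  C[1][2] = min over k of (A[1][0] + B[0][2] = -5 + -5 = -10, A[1][1] + B[1][2] = 5 + 9 = 14, A[1][2] + B[2][2] = 0 + -5 = -5) = -10 (attained at k = 0)
  C[2][0] = min over k of (A[2][0] + B[0][0] = 2 + -2 = 0, A[2][1] + B[1][0] = 0 + 8 = 8, A[2][2] + B[2][0] = 5 + -3 = 2) = 0 (attained at k = 0)
  C[2][1] = min over k of (A[2][0] + B[0][1] = 2 + 0 = 2, A[2][1] + B[1][1] = 0 + -5 = -5, A[2][2] + B[2][1] = 5 + 5 = 10) = -5 (attained at k = 1)
  C[2][2] = min over k of (A[2][0] + B[0][2] = 2 + -5 = -3, A[2][1] + B[1][2] = 0 + 9 = 9, A[2][2] + B[2][2] = 5 + -5 = 0) = -3 (attained at k = 0)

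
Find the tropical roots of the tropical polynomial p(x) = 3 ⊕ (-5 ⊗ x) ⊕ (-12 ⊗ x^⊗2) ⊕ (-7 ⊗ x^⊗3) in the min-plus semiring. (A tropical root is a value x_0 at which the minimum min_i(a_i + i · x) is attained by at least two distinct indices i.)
Roots: {-5, 7, 8}

Each tropical root is a break point of the lower envelope of the lines y = a_i + i · x (there are 4 lines, with slopes 0, 1, ..., 3). Only the lines that attain the minimum somewhere contribute to roots; other lines are dominated. Here the surviving (envelope) indices are i = 3, i = 2, i = 1, i = 0.
Intersections between consecutive envelope lines give the roots: for adjacent envelope indices i < j the intersection is x = (a_i − a_j) / (j − i). Reading off the sorted break points: {-5, 7, 8}.
Verification: at each break x_0, at least two indices attain the minimum of min_i(a_i + i · x_0).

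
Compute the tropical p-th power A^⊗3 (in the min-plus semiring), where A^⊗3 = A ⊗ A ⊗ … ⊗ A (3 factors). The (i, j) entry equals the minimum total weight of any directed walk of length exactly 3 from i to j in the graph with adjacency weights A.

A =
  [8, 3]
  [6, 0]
A^⊗3 =
  [9, 3]
  [6, 0]

Each entry (A^⊗3)_ij equals the minimum over all length-3 walks i = v_0 → v_1 → … → v_3 = j of Σ_t A[v_t][v_{t+1}]. For example, for (i, j) = (0, 1) we minimise over 4 possible intermediate vertex sequences; the minimum is 3, attained along the walk 0 → 1 → 1 → 1.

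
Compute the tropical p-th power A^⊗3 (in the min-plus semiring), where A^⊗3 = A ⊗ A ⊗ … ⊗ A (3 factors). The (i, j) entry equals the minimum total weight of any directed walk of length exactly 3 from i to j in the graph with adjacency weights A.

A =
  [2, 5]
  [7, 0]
A^⊗3 =
  [6, 5]
  [7, 0]

Each entry (A^⊗3)_ij equals the minimum over all length-3 walks i = v_0 → v_1 → … → v_3 = j of Σ_t A[v_t][v_{t+1}]. For example, for (i, j) = (0, 1) we minimise over 4 possible intermediate vertex sequences; the minimum is 5, attained along the walk 0 → 1 → 1 → 1.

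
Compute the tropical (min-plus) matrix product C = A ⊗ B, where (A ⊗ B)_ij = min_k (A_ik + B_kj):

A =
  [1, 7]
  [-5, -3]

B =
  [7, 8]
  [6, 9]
A ⊗ B =
  [8, 9]
  [2, 3]

Apply the min-plus product entry-by-entry:
  C[0][0] = min over k of (A[0][0] + B[0][0] = 1 + 7 = 8, A[0][1] + B[1][0] = 7 + 6 = 13) = 8 (attained at k = 0)
  C[0][1] = min over k of (A[0][0] + B[0][1] = 1 + 8 = 9, A[0][1] + B[1][1] = 7 + 9 = 16) = 9 (attained at k = 0)
  C[1][0] = min over k of (A[1][0] + B[0][0] = -5 + 7 = 2, A[1][1] + B[1][0] = -3 + 6 = 3) = 2 (attained at k = 0)
  C[1][1] = min over k of (A[1][0] + B[0][1] = -5 + 8 = 3, A[1][1] + B[1][1] = -3 + 9 = 6) = 3 (attained at k = 0)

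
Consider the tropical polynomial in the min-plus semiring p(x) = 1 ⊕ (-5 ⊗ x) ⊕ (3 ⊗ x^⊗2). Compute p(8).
p(8) = 1

A tropical monomial a ⊗ x^⊗i evaluates to a + i · x. Evaluating each term at x = 8:
  Term 0 contributes 1 + 0 · 8 = 1
  Term 1 contributes -5 + 1 · 8 = 3
  Term 2 contributes 3 + 2 · 8 = 19
p(8) = ⊕ of these = min[1, 3, 19] = 1.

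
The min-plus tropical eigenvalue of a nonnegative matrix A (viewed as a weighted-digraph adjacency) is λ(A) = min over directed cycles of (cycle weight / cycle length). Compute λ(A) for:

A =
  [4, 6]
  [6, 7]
λ(A) = 4

Enumerate directed cycles and compute their means (weight / length). Sample:
  cycle 0 → 0: weight = 4, length = 1, mean = 4/1 ≈ 4.000
  cycle 1 → 1: weight = 7, length = 1, mean = 7/1 ≈ 7.000
  cycle 0 → 1 → 0: weight = 12, length = 2, mean = 12/2 ≈ 6.000
  cycle 1 → 0 → 1: weight = 12, length = 2, mean = 12/2 ≈ 6.000
Minimum mean = 4.000, attained e.g. along the cycle 0 → 0 with weight 4 and length 1. So λ(A) = 4/1 = 4.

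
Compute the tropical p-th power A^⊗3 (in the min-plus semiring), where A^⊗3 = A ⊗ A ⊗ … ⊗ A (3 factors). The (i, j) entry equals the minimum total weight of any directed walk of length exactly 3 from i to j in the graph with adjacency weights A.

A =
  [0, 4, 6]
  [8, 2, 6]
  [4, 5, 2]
A^⊗3 =
  [0, 4, 6]
  [8, 6, 10]
  [4, 8, 6]

Each entry (A^⊗3)_ij equals the minimum over all length-3 walks i = v_0 → v_1 → … → v_3 = j of Σ_t A[v_t][v_{t+1}]. For example, for (i, j) = (0, 2) we minimise over 9 possible intermediate vertex sequences; the minimum is 6, attained along the walk 0 → 0 → 0 → 2.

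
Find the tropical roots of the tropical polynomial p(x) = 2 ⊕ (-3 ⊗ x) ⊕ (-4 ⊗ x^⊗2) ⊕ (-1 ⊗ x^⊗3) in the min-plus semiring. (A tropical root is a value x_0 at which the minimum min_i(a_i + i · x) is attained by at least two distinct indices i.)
Roots: {-3, 1, 5}

Each tropical root is a break point of the lower envelope of the lines y = a_i + i · x (there are 4 lines, with slopes 0, 1, ..., 3). Only the lines that attain the minimum somewhere contribute to roots; other lines are dominated. Here the surviving (envelope) indices are i = 3, i = 2, i = 1, i = 0.
Intersections between consecutive envelope lines give the roots: for adjacent envelope indices i < j the intersection is x = (a_i − a_j) / (j − i). Reading off the sorted break points: {-3, 1, 5}.
Verification: at each break x_0, at least two indices attain the minimum of min_i(a_i + i · x_0).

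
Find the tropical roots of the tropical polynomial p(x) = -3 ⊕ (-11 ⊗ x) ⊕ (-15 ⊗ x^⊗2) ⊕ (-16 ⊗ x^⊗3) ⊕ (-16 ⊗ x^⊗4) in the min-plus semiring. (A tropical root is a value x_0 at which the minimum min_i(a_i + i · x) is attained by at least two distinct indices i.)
Roots: {0, 1, 4, 8}

Each tropical root is a break point of the lower envelope of the lines y = a_i + i · x (there are 5 lines, with slopes 0, 1, ..., 4). Only the lines that attain the minimum somewhere contribute to roots; other lines are dominated. Here the surviving (envelope) indices are i = 4, i = 3, i = 2, i = 1, i = 0.
Intersections between consecutive envelope lines give the roots: for adjacent envelope indices i < j the intersection is x = (a_i − a_j) / (j − i). Reading off the sorted break points: {0, 1, 4, 8}.
Verification: at each break x_0, at least two indices attain the minimum of min_i(a_i + i · x_0).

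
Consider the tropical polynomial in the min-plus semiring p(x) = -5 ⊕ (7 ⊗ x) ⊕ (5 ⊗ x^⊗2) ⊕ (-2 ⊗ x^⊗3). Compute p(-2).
p(-2) = -8

A tropical monomial a ⊗ x^⊗i evaluates to a + i · x. Evaluating each term at x = -2:
  Term 0 contributes -5 + 0 · -2 = -5
  Term 1 contributes 7 + 1 · -2 = 5
  Term 2 contributes 5 + 2 · -2 = 1
  Term 3 contributes -2 + 3 · -2 = -8
p(-2) = ⊕ of these = min[-5, 5, 1, -8] = -8.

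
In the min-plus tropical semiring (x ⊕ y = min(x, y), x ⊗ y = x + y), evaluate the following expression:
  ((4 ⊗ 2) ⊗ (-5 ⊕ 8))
((4 ⊗ 2) ⊗ (-5 ⊕ 8)) = 1

Expand innermost to outermost. Recall ⊕ takes the minimum of its arguments and ⊗ takes their sum. Working out the expression ((4 ⊗ 2) ⊗ (-5 ⊕ 8)) gives 1.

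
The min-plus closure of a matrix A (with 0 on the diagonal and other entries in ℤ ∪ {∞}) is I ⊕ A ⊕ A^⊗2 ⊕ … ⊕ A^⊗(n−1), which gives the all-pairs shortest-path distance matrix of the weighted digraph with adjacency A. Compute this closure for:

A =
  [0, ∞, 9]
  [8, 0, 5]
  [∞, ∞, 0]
Closure =
  [0, ∞, 9]
  [8, 0, 5]
  [∞, ∞, 0]

This is the Floyd-Warshall all-pairs shortest-path computation. For each intermediate vertex k = 0, 1, …, 2, update dist[i][j] ← min(dist[i][j], dist[i][k] + dist[k][j]). The final matrix gives, for each (i, j), the minimum total weight of any directed path from i to j (possibly empty when i = j).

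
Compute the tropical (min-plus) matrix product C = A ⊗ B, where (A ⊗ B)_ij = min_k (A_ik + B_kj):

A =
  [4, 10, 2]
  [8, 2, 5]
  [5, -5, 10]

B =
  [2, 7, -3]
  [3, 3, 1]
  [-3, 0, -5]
A ⊗ B =
  [-1, 2, -3]
  [2, 5, 0]
  [-2, -2, -4]

Apply the min-plus product entry-by-entry:
  C[0][0] = min over k of (A[0][0] + B[0][0] = 4 + 2 = 6, A[0][1] + B[1][0] = 10 + 3 = 13, A[0][2] + B[2][0] = 2 + -3 = -1) = -1 (attained at k = 2)
  C[0][1] = min over k of (A[0][0] + B[0][1] = 4 + 7 = 11, A[0][1] + B[1][1] = 10 + 3 = 13, A[0][2] + B[2][1] = 2 + 0 = 2) = 2 (attained at k = 2)
  C[0][2] = min over k of (A[0][0] + B[0][2] = 4 + -3 = 1, A[0][1] + B[1][2] = 10 + 1 = 11, A[0][2] + B[2][2] = 2 + -5 = -3) = -3 (attained at k = 2)
  C[1][0] = min over k of (A[1][0] + B[0][0] = 8 + 2 = 10, A[1][1] + B[1][0] = 2 + 3 = 5, A[1][2] + B[2][0] = 5 + -3 = 2) = 2 (attained at k = 2)
  C[1][1] = min over k of (A[1][0] + B[0][1] = 8 + 7 = 15, A[1][1] + B[1][1] = 2 + 3 = 5, A[1][2] + B[2][1] = 5 + 0 = 5) = 5 (attained at k = 1)
  C[1][2] = min over k of (A[1][0] + B[0][2] = 8 + -3 = 5, A[1][1] + B[1][2] = 2 + 1 = 3, A[1][2] + B[2][2] = 5 + -5 = 0) = 0 (attained at k = 2)
  C[2][0] = min over k of (A[2][0] + B[0][0] = 5 + 2 = 7, A[2][1] + B[1][0] = -5 + 3 = -2, A[2][2] + B[2][0] = 10 + -3 = 7) = -2 (attained at k = 1)
  C[2][1] = min over k of (A[2][0] + B[0][1] = 5 + 7 = 12, A[2][1] + B[1][1] = -5 + 3 = -2, A[2][2] + B[2][1] = 10 + 0 = 10) = -2 (attained at k = 1)
  C[2][2] = min over k of (A[2][0] + B[0][2] = 5 + -3 = 2, A[2][1] + B[1][2] = -5 + 1 = -4, A[2][2] + B[2][2] = 10 + -5 = 5) = -4 (attained at k = 1)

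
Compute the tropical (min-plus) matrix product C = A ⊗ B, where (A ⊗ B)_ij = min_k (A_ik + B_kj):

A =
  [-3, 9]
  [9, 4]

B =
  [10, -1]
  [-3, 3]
A ⊗ B =
  [6, -4]
  [1, 7]

Apply the min-plus product entry-by-entry:
  C[0][0] = min over k of (A[0][0] + B[0][0] = -3 + 10 = 7, A[0][1] + B[1][0] = 9 + -3 = 6) = 6 (attained at k = 1)
  C[0][1] = min over k of (A[0][0] + B[0][1] = -3 + -1 = -4, A[0][1] + B[1][1] = 9 + 3 = 12) = -4 (attained at k = 0)
  C[1][0] = min over k of (A[1][0] + B[0][0] = 9 + 10 = 19, A[1][1] + B[1][0] = 4 + -3 = 1) = 1 (attained at k = 1)
  C[1][1] = min over k of (A[1][0] + B[0][1] = 9 + -1 = 8, A[1][1] + B[1][1] = 4 + 3 = 7) = 7 (attained at k = 1)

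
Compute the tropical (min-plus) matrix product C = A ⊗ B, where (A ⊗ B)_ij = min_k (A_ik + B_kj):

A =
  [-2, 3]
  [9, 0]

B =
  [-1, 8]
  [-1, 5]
A ⊗ B =
  [-3, 6]
  [-1, 5]

Apply the min-plus product entry-by-entry:
  C[0][0] = min over k of (A[0][0] + B[0][0] = -2 + -1 = -3, A[0][1] + B[1][0] = 3 + -1 = 2) = -3 (attained at k = 0)
  C[0][1] = min over k of (A[0][0] + B[0][1] = -2 + 8 = 6, A[0][1] + B[1][1] = 3 + 5 = 8) = 6 (attained at k = 0)
  C[1][0] = min over k of (A[1][0] + B[0][0] = 9 + -1 = 8, A[1][1] + B[1][0] = 0 + -1 = -1) = -1 (attained at k = 1)
  C[1][1] = min over k of (A[1][0] + B[0][1] = 9 + 8 = 17, A[1][1] + B[1][1] = 0 + 5 = 5) = 5 (attained at k = 1)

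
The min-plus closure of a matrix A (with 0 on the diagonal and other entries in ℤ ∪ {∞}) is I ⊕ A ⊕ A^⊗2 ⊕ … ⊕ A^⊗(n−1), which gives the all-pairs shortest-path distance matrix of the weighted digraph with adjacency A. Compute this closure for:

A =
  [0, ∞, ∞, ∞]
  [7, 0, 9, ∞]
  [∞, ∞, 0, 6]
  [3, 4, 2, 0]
Closure =
  [0, ∞, ∞, ∞]
  [7, 0, 9, 15]
  [9, 10, 0, 6]
  [3, 4, 2, 0]

This is the Floyd-Warshall all-pairs shortest-path computation. For each intermediate vertex k = 0, 1, …, 3, update dist[i][j] ← min(dist[i][j], dist[i][k] + dist[k][j]). The final matrix gives, for each (i, j), the minimum total weight of any directed path from i to j (possibly empty when i = j).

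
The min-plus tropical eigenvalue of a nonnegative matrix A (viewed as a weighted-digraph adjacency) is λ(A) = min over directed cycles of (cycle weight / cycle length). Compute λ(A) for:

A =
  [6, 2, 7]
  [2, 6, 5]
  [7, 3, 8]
λ(A) = 2

Enumerate directed cycles and compute their means (weight / length). Sample:
  cycle 0 → 0: weight = 6, length = 1, mean = 6/1 ≈ 6.000
  cycle 1 → 1: weight = 6, length = 1, mean = 6/1 ≈ 6.000
  cycle 2 → 2: weight = 8, length = 1, mean = 8/1 ≈ 8.000
  cycle 0 → 1 → 0: weight = 4, length = 2, mean = 4/2 ≈ 2.000
  cycle 0 → 2 → 0: weight = 14, length = 2, mean = 14/2 ≈ 7.000
  cycle 1 → 0 → 1: weight = 4, length = 2, mean = 4/2 ≈ 2.000
Minimum mean = 2.000, attained e.g. along the cycle 0 → 1 → 0 with weight 4 and length 2. So λ(A) = 4/2 = 2.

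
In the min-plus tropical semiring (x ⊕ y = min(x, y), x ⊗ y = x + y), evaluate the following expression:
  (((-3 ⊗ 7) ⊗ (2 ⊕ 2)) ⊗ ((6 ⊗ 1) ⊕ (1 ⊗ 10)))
(((-3 ⊗ 7) ⊗ (2 ⊕ 2)) ⊗ ((6 ⊗ 1) ⊕ (1 ⊗ 10))) = 13

Expand innermost to outermost. Recall ⊕ takes the minimum of its arguments and ⊗ takes their sum. Working out the expression (((-3 ⊗ 7) ⊗ (2 ⊕ 2)) ⊗ ((6 ⊗ 1) ⊕ (1 ⊗ 10))) gives 13.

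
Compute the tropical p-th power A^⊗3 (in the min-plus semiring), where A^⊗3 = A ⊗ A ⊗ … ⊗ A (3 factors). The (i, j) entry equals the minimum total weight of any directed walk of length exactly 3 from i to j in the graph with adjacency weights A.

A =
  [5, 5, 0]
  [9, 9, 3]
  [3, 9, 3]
A^⊗3 =
  [6, 8, 3]
  [9, 11, 6]
  [6, 11, 6]

Each entry (A^⊗3)_ij equals the minimum over all length-3 walks i = v_0 → v_1 → … → v_3 = j of Σ_t A[v_t][v_{t+1}]. For example, for (i, j) = (0, 2) we minimise over 9 possible intermediate vertex sequences; the minimum is 3, attained along the walk 0 → 2 → 0 → 2.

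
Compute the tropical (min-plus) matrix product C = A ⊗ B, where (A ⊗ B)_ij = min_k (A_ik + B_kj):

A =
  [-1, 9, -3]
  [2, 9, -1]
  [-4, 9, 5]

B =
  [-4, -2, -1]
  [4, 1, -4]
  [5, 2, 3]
A ⊗ B =
  [-5, -3, -2]
  [-2, 0, 1]
  [-8, -6, -5]

Apply the min-plus product entry-by-entry:
  C[0][0] = min over k of (A[0][0] + B[0][0] = -1 + -4 = -5, A[0][1] + B[1][0] = 9 + 4 = 13, A[0][2] + B[2][0] = -3 + 5 = 2) = -5 (attained at k = 0)
  C[0][1] = min over k of (A[0][0] + B[0][1] = -1 + -2 = -3, A[0][1] + B[1][1] = 9 + 1 = 10, A[0][2] + B[2][1] = -3 + 2 = -1) = -3 (attained at k = 0)
  C[0][2] = min over k of (A[0][0] + B[0][2] = -1 + -1 = -2, A[0][1] + B[1][2] = 9 + -4 = 5, A[0][2] + B[2][2] = -3 + 3 = 0) = -2 (attained at k = 0)
  C[1][0] = min over k of (A[1][0] + B[0][0] = 2 + -4 = -2, A[1][1] + B[1][0] = 9 + 4 = 13, A[1][2] + B[2][0] = -1 + 5 = 4) = -2 (attained at k = 0)
  C[1][1] = min over k of (A[1][0] + B[0][1] = 2 + -2 = 0, A[1][1] + B[1][1] = 9 + 1 = 10, A[1][2] + B[2][1] = -1 + 2 = 1) = 0 (attained at k = 0)
  C[1][2] = min over k of (A[1][0] + B[0][2] = 2 + -1 = 1, A[1][1] + B[1][2] = 9 + -4 = 5, A[1][2] + B[2][2] = -1 + 3 = 2) = 1 (attained at k = 0)
  C[2][0] = min over k of (A[2][0] + B[0][0] = -4 + -4 = -8, A[2][1] + B[1][0] = 9 + 4 = 13, A[2][2] + B[2][0] = 5 + 5 = 10) = -8 (attained at k = 0)
  C[2][1] = min over k of (A[2][0] + B[0][1] = -4 + -2 = -6, A[2][1] + B[1][1] = 9 + 1 = 10, A[2][2] + B[2][1] = 5 + 2 = 7) = -6 (attained at k = 0)
  C[2][2] = min over k of (A[2][0] + B[0][2] = -4 + -1 = -5, A[2][1] + B[1][2] = 9 + -4 = 5, A[2][2] + B[2][2] = 5 + 3 = 8) = -5 (attained at k = 0)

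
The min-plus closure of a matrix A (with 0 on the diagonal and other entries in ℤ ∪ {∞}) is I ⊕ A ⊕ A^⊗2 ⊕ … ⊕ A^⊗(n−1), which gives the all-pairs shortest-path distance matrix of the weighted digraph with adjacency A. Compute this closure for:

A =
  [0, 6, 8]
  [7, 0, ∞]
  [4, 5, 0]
Closure =
  [0, 6, 8]
  [7, 0, 15]
  [4, 5, 0]

This is the Floyd-Warshall all-pairs shortest-path computation. For each intermediate vertex k = 0, 1, …, 2, update dist[i][j] ← min(dist[i][j], dist[i][k] + dist[k][j]). The final matrix gives, for each (i, j), the minimum total weight of any directed path from i to j (possibly empty when i = j).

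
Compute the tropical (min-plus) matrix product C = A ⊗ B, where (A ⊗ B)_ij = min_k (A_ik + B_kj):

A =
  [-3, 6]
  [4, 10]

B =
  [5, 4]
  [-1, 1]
A ⊗ B =
  [2, 1]
  [9, 8]

Apply the min-plus product entry-by-entry:
  C[0][0] = min over k of (A[0][0] + B[0][0] = -3 + 5 = 2, A[0][1] + B[1][0] = 6 + -1 = 5) = 2 (attained at k = 0)
  C[0][1] = min over k of (A[0][0] + B[0][1] = -3 + 4 = 1, A[0][1] + B[1][1] = 6 + 1 = 7) = 1 (attained at k = 0)
  C[1][0] = min over k of (A[1][0] + B[0][0] = 4 + 5 = 9, A[1][1] + B[1][0] = 10 + -1 = 9) = 9 (attained at k = 0)
  C[1][1] = min over k of (A[1][0] + B[0][1] = 4 + 4 = 8, A[1][1] + B[1][1] = 10 + 1 = 11) = 8 (attained at k = 0)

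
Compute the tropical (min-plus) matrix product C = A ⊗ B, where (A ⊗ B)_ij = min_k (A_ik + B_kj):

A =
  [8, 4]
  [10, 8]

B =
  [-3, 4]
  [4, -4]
A ⊗ B =
  [5, 0]
  [7, 4]

Apply the min-plus product entry-by-entry:
  C[0][0] = min over k of (A[0][0] + B[0][0] = 8 + -3 = 5, A[0][1] + B[1][0] = 4 + 4 = 8) = 5 (attained at k = 0)
  C[0][1] = min over k of (A[0][0] + B[0][1] = 8 + 4 = 12, A[0][1] + B[1][1] = 4 + -4 = 0) = 0 (attained at k = 1)
  C[1][0] = min over k of (A[1][0] + B[0][0] = 10 + -3 = 7, A[1][1] + B[1][0] = 8 + 4 = 12) = 7 (attained at k = 0)
  C[1][1] = min over k of (A[1][0] + B[0][1] = 10 + 4 = 14, A[1][1] + B[1][1] = 8 + -4 = 4) = 4 (attained at k = 1)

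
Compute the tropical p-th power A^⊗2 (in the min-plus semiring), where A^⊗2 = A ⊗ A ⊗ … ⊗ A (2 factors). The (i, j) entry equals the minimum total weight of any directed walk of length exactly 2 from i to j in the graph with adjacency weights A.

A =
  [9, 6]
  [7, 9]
A^⊗2 =
  [13, 15]
  [16, 13]

Each entry (A^⊗2)_ij equals the minimum over all length-2 walks i = v_0 → v_1 → … → v_2 = j of Σ_t A[v_t][v_{t+1}]. For example, for (i, j) = (0, 1) we minimise over 2 possible intermediate vertex sequences; the minimum is 15, attained along the walk 0 → 0 → 1.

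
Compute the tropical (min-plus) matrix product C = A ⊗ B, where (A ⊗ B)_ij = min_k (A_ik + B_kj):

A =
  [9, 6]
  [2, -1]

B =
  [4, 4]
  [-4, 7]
A ⊗ B =
  [2, 13]
  [-5, 6]

Apply the min-plus product entry-by-entry:
  C[0][0] = min over k of (A[0][0] + B[0][0] = 9 + 4 = 13, A[0][1] + B[1][0] = 6 + -4 = 2) = 2 (attained at k = 1)
  C[0][1] = min over k of (A[0][0] + B[0][1] = 9 + 4 = 13, A[0][1] + B[1][1] = 6 + 7 = 13) = 13 (attained at k = 0)
  C[1][0] = min over k of (A[1][0] + B[0][0] = 2 + 4 = 6, A[1][1] + B[1][0] = -1 + -4 = -5) = -5 (attained at k = 1)
  C[1][1] = min over k of (A[1][0] + B[0][1] = 2 + 4 = 6, A[1][1] + B[1][1] = -1 + 7 = 6) = 6 (attained at k = 0)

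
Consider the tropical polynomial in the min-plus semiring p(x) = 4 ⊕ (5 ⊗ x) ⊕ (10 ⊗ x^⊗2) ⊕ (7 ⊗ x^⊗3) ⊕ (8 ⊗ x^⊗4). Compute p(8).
p(8) = 4

A tropical monomial a ⊗ x^⊗i evaluates to a + i · x. Evaluating each term at x = 8:
  Term 0 contributes 4 + 0 · 8 = 4
  Term 1 contributes 5 + 1 · 8 = 13
  Term 2 contributes 10 + 2 · 8 = 26
  Term 3 contributes 7 + 3 · 8 = 31
  Term 4 contributes 8 + 4 · 8 = 40
p(8) = ⊕ of these = min[4, 13, 26, 31, 40] = 4.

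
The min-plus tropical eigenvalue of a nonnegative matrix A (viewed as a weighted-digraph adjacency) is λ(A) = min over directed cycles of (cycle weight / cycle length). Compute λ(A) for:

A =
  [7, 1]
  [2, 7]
λ(A) = 3/2

Enumerate directed cycles and compute their means (weight / length). Sample:
  cycle 0 → 0: weight = 7, length = 1, mean = 7/1 ≈ 7.000
  cycle 1 → 1: weight = 7, length = 1, mean = 7/1 ≈ 7.000
  cycle 0 → 1 → 0: weight = 3, length = 2, mean = 3/2 ≈ 1.500
  cycle 1 → 0 → 1: weight = 3, length = 2, mean = 3/2 ≈ 1.500
Minimum mean = 1.500, attained e.g. along the cycle 0 → 1 → 0 with weight 3 and length 2. So λ(A) = 3/2 = 3/2.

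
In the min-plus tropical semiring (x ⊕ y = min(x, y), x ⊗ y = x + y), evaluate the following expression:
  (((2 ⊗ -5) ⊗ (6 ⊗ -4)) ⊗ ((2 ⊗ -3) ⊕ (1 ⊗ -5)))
(((2 ⊗ -5) ⊗ (6 ⊗ -4)) ⊗ ((2 ⊗ -3) ⊕ (1 ⊗ -5))) = -5

Expand innermost to outermost. Recall ⊕ takes the minimum of its arguments and ⊗ takes their sum. Working out the expression (((2 ⊗ -5) ⊗ (6 ⊗ -4)) ⊗ ((2 ⊗ -3) ⊕ (1 ⊗ -5))) gives -5.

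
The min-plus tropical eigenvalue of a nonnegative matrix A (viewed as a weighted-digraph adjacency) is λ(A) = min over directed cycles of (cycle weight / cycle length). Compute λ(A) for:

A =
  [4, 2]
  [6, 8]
λ(A) = 4

Enumerate directed cycles and compute their means (weight / length). Sample:
  cycle 0 → 0: weight = 4, length = 1, mean = 4/1 ≈ 4.000
  cycle 1 → 1: weight = 8, length = 1, mean = 8/1 ≈ 8.000
  cycle 0 → 1 → 0: weight = 8, length = 2, mean = 8/2 ≈ 4.000
  cycle 1 → 0 → 1: weight = 8, length = 2, mean = 8/2 ≈ 4.000
Minimum mean = 4.000, attained e.g. along the cycle 0 → 0 with weight 4 and length 1. So λ(A) = 4/1 = 4.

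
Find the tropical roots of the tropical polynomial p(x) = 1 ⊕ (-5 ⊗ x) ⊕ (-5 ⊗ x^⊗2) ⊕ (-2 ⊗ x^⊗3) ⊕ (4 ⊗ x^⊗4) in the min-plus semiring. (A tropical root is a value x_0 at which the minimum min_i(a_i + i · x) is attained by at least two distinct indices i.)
Roots: {-6, -3, 0, 6}

Each tropical root is a break point of the lower envelope of the lines y = a_i + i · x (there are 5 lines, with slopes 0, 1, ..., 4). Only the lines that attain the minimum somewhere contribute to roots; other lines are dominated. Here the surviving (envelope) indices are i = 4, i = 3, i = 2, i = 1, i = 0.
Intersections between consecutive envelope lines give the roots: for adjacent envelope indices i < j the intersection is x = (a_i − a_j) / (j − i). Reading off the sorted break points: {-6, -3, 0, 6}.
Verification: at each break x_0, at least two indices attain the minimum of min_i(a_i + i · x_0).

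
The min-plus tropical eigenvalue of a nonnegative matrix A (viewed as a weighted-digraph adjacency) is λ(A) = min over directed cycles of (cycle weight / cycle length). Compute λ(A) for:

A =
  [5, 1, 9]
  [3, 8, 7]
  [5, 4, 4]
λ(A) = 2

Enumerate directed cycles and compute their means (weight / length). Sample:
  cycle 0 → 0: weight = 5, length = 1, mean = 5/1 ≈ 5.000
  cycle 1 → 1: weight = 8, length = 1, mean = 8/1 ≈ 8.000
  cycle 2 → 2: weight = 4, length = 1, mean = 4/1 ≈ 4.000
  cycle 0 → 1 → 0: weight = 4, length = 2, mean = 4/2 ≈ 2.000
  cycle 0 → 2 → 0: weight = 14, length = 2, mean = 14/2 ≈ 7.000
  cycle 1 → 0 → 1: weight = 4, length = 2, mean = 4/2 ≈ 2.000
Minimum mean = 2.000, attained e.g. along the cycle 0 → 1 → 0 with weight 4 and length 2. So λ(A) = 4/2 = 2.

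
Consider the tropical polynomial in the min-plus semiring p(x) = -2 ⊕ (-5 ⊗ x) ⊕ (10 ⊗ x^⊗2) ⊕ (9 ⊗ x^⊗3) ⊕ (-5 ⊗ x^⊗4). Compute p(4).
p(4) = -2

A tropical monomial a ⊗ x^⊗i evaluates to a + i · x. Evaluating each term at x = 4:
  Term 0 contributes -2 + 0 · 4 = -2
  Term 1 contributes -5 + 1 · 4 = -1
  Term 2 contributes 10 + 2 · 4 = 18
  Term 3 contributes 9 + 3 · 4 = 21
  Term 4 contributes -5 + 4 · 4 = 11
p(4) = ⊕ of these = min[-2, -1, 18, 21, 11] = -2.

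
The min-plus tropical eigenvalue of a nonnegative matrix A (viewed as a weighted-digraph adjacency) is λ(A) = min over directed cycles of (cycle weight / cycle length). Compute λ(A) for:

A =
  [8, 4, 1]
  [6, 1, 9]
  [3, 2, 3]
λ(A) = 1

Enumerate directed cycles and compute their means (weight / length). Sample:
  cycle 0 → 0: weight = 8, length = 1, mean = 8/1 ≈ 8.000
  cycle 1 → 1: weight = 1, length = 1, mean = 1/1 ≈ 1.000
  cycle 2 → 2: weight = 3, length = 1, mean = 3/1 ≈ 3.000
  cycle 0 → 1 → 0: weight = 10, length = 2, mean = 10/2 ≈ 5.000
  cycle 0 → 2 → 0: weight = 4, length = 2, mean = 4/2 ≈ 2.000
  cycle 1 → 0 → 1: weight = 10, length = 2, mean = 10/2 ≈ 5.000
Minimum mean = 1.000, attained e.g. along the cycle 1 → 1 with weight 1 and length 1. So λ(A) = 1/1 = 1.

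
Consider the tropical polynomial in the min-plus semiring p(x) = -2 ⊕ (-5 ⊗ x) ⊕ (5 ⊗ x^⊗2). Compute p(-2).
p(-2) = -7

A tropical monomial a ⊗ x^⊗i evaluates to a + i · x. Evaluating each term at x = -2:
  Term 0 contributes -2 + 0 · -2 = -2
  Term 1 contributes -5 + 1 · -2 = -7
  Term 2 contributes 5 + 2 · -2 = 1
p(-2) = ⊕ of these = min[-2, -7, 1] = -7.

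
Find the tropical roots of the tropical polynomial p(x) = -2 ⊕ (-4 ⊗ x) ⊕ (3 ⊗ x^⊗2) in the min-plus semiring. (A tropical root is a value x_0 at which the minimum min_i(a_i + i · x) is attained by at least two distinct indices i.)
Roots: {-7, 2}

Each tropical root is a break point of the lower envelope of the lines y = a_i + i · x (there are 3 lines, with slopes 0, 1, ..., 2). Only the lines that attain the minimum somewhere contribute to roots; other lines are dominated. Here the surviving (envelope) indices are i = 2, i = 1, i = 0.
Intersections between consecutive envelope lines give the roots: for adjacent envelope indices i < j the intersection is x = (a_i − a_j) / (j − i). Reading off the sorted break points: {-7, 2}.
Verification: at each break x_0, at least two indices attain the minimum of min_i(a_i + i · x_0).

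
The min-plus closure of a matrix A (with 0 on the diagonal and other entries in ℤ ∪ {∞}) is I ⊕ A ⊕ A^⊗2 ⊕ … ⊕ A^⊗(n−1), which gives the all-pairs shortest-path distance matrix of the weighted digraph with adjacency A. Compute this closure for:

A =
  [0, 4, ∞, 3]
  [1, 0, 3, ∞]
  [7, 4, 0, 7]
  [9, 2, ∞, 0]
Closure =
  [0, 4, 7, 3]
  [1, 0, 3, 4]
  [5, 4, 0, 7]
  [3, 2, 5, 0]

This is the Floyd-Warshall all-pairs shortest-path computation. For each intermediate vertex k = 0, 1, …, 3, update dist[i][j] ← min(dist[i][j], dist[i][k] + dist[k][j]). The final matrix gives, for each (i, j), the minimum total weight of any directed path from i to j (possibly empty when i = j).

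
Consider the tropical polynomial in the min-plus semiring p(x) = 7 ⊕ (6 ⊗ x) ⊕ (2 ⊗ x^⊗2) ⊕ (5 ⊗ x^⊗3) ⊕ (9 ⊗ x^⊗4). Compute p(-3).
p(-3) = -4

A tropical monomial a ⊗ x^⊗i evaluates to a + i · x. Evaluating each term at x = -3:
  Term 0 contributes 7 + 0 · -3 = 7
  Term 1 contributes 6 + 1 · -3 = 3
  Term 2 contributes 2 + 2 · -3 = -4
  Term 3 contributes 5 + 3 · -3 = -4
  Term 4 contributes 9 + 4 · -3 = -3
p(-3) = ⊕ of these = min[7, 3, -4, -4, -3] = -4.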